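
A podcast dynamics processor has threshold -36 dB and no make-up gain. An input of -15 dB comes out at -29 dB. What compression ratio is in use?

Input overshoot = -15 − (-36) = 21 dB; output overshoot = -29 − (-36) = 7 dB.
Ratio = 21 / 7 = 3.

3:1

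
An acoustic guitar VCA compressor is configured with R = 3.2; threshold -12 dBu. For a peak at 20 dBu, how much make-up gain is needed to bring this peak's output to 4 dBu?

Without make-up, output = threshold + overshoot/3.2 = -12 + 10 = -2 dBu.
Gap to target: 6 dB.

6 dB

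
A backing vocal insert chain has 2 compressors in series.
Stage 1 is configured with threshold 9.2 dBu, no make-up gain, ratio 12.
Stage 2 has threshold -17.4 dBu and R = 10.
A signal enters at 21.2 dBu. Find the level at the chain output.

-14.64 dBu

Stage 1: overshoot 12 dB → 12/12 = 1 dB → 10.2 dBu.
Stage 2: 27.6 dB above -17.4 dBu, reduced 10:1 to 2.76 dB above → -14.64 dBu.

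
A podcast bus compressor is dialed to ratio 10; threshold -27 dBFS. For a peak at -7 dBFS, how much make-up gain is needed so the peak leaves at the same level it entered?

Without make-up, output = threshold + overshoot/10 = -27 + 2 = -25 dBFS.
Gap to target: 18 dB.

18 dB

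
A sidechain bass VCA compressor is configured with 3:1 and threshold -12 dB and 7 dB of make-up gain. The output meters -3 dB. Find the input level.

Remove make-up: -3 − 7 = -10 dB.
That's 2 dB above the -12 dB threshold.
Before 3:1 compression the overshoot was 2 × 3 = 6 dB, so input = -12 + 6 = -6 dB.

-6 dB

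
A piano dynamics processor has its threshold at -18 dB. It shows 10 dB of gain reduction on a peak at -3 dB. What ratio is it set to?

3:1

Input overshoot = -3 − (-18) = 15 dB.
Output overshoot = 15 − 10 = 5 dB.
Ratio = input overshoot / output overshoot = 15 / 5 = 3.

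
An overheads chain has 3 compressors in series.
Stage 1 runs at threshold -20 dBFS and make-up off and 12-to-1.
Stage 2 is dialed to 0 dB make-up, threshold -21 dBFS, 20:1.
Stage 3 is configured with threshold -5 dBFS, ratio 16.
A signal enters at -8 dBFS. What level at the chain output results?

-20.9 dBFS

Stage 1: 12 dB above -20 dBFS, reduced 12:1 to 1 dB above → -19 dBFS.
Stage 2: 2 dB above -21 dBFS, reduced 20:1 to 0.1 dB above → -20.9 dBFS.
Stage 3: below threshold (-20.9 ≤ -5); passes unchanged; output -20.9 dBFS.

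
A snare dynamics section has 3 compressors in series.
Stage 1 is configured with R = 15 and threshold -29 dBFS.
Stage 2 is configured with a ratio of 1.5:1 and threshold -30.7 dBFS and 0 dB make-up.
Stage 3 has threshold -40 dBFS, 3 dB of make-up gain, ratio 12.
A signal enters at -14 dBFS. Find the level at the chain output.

-36.075 dBFS

Stage 1: -14 dBFS is 15 dB over -29 dBFS; at 15:1 that becomes 1 dB over, giving -28 dBFS.
Stage 2: overshoot 2.7 dB → 2.7/1.5 = 1.8 dB → -28.9 dBFS.
Stage 3: 11.1 dB above -40 dBFS, reduced 12:1 to 0.925 dB above → -39.075 dBFS; +3 dB make-up → -36.075 dBFS.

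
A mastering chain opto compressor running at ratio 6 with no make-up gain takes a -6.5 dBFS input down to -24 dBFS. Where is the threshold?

-27.5 dBFS

Input is 21 dB above T (since output overshoot × R = input overshoot: (-24 − T)·6 = -6.5 − T gives T = -27.5 dBFS).
Check: -27.5 + (-6.5 − (-27.5))/6 = -27.5 + 3.5 = -24 dBFS. ✓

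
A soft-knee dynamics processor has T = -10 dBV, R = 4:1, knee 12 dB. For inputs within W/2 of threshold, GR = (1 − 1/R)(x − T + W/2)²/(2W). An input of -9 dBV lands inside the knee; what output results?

x − T + W/2 = -9 − (-10) + 6 = 7.
GR = (1 − 1/4) × 7² / 24 = 0.75 × 49 / 24 = 1.53125 dB.
Output = -9 − 1.53125 = -10.53125 dBV.

-10.53125 dBV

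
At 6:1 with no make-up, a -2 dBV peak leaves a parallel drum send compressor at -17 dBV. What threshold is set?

-20 dBV

Input is 18 dB above T (since output overshoot × R = input overshoot: (-17 − T)·6 = -2 − T gives T = -20 dBV).
Check: -20 + (-2 − (-20))/6 = -20 + 3 = -17 dBV. ✓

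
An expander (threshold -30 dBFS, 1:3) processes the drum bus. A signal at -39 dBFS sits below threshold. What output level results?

-57 dBFS

Below threshold, a 1:3 expander applies gain = (3−1)×(T − x) of attenuation.
(3−1) × 9 = 18 dB, so output = -39 − 18 = -57 dBFS.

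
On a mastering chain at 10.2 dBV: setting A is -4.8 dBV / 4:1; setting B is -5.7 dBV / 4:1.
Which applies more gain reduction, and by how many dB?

B, by 0.675 dB

A: 15 dB over, compressed to 3.75 dB over, so 11.25 dB of GR.
B: 15.9 dB over, compressed to 3.975 dB over, so 11.925 dB of GR.
B applies 0.675 dB more gain reduction.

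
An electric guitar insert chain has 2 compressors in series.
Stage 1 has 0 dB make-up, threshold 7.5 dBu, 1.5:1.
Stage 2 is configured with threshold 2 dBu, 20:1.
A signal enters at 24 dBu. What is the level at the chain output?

Stage 1: overshoot 16.5 dB → 16.5/1.5 = 11 dB → 18.5 dBu.
Stage 2: overshoot 16.5 dB → 16.5/20 = 0.825 dB → 2.825 dBu.

2.825 dBu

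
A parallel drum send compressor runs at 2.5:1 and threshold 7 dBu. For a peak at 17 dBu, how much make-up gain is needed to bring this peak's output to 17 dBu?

The peak compresses to 7 + 10/2.5 = 11 dBu.
To reach 17 dBu requires 17 − 11 = 6 dB of make-up.

6 dB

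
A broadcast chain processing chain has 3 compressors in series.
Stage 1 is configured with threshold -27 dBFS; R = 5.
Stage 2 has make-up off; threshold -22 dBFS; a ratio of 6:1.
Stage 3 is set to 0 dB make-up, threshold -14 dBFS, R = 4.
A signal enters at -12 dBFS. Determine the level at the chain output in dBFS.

-24 dBFS

Stage 1: -12 dBFS is 15 dB over -27 dBFS; at 5:1 that becomes 3 dB over, giving -24 dBFS.
Stage 2: -24 dBFS is at or below the -22 dBFS threshold — no compression; output -24 dBFS.
Stage 3: below threshold (-24 ≤ -14); passes unchanged; output -24 dBFS.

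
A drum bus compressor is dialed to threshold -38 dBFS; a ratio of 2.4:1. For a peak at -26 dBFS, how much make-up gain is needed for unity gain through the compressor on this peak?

Without make-up, output = threshold + overshoot/2.4 = -38 + 5 = -33 dBFS.
Gap to target: 7 dB.

7 dB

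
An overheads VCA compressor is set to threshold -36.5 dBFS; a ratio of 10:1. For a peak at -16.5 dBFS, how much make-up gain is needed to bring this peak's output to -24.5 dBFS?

Overshoot 20 dB → 20/10 = 2 dB after compression, so the compressed level is -36.5 + 2 = -34.5 dBFS.
Make-up = target − compressed = -24.5 − (-34.5) = 10 dB.

10 dB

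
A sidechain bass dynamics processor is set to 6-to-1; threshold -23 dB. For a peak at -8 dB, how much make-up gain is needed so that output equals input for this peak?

Without make-up, output = threshold + overshoot/6 = -23 + 2.5 = -20.5 dB.
Gap to target: 12.5 dB.

12.5 dB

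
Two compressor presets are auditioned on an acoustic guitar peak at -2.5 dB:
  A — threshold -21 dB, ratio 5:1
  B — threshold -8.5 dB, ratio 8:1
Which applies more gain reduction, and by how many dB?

A, by 9.55 dB

A: 18.5 dB over, compressed to 3.7 dB over, so 14.8 dB of GR.
B: 6 dB over, compressed to 0.75 dB over, so 5.25 dB of GR.
A reduces 9.55 dB more.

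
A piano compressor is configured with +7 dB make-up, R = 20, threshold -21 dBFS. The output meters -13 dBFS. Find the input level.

Stripping the +7 dB make-up gives -20 dBFS at the gain stage.
Post-compression overshoot = -20 − (-21) = 1 dB.
Input overshoot = R × output overshoot = 20 dB → input = -21 + 20 = -1 dBFS.

-1 dBFS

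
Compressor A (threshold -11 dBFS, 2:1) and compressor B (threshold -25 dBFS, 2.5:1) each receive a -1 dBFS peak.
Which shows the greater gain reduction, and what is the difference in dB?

B, by 9.4 dB

A: GR = 10 − 10/2 = 5 dB.
B: GR = 24 − 24/2.5 = 14.4 dB.
B reduces 9.4 dB more.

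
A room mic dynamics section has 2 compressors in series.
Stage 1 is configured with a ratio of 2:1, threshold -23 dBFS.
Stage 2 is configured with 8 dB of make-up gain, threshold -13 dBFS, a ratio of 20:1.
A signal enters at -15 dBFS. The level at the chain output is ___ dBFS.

-11 dBFS

Stage 1: -15 dBFS is 8 dB over -23 dBFS; at 2:1 that becomes 4 dB over, giving -19 dBFS.
Stage 2: -19 dBFS is at or below the -13 dBFS threshold — no compression; make-up brings it to -11 dBFS.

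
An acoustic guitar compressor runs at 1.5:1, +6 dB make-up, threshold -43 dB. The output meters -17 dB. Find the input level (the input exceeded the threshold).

Stripping the +6 dB make-up gives -23 dB at the gain stage.
Post-compression overshoot = -23 − (-43) = 20 dB.
Before 1.5:1 compression the overshoot was 20 × 1.5 = 30 dB, so input = -43 + 30 = -13 dB.

-13 dB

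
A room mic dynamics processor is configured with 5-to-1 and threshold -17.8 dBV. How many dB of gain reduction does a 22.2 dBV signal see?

Overshoot = 22.2 − (-17.8) = 40 dB.
After 5:1 compression the overshoot becomes 40/5 = 8 dB.
GR = overshoot in − overshoot out = 40 − 8 = 32 dB.

32 dB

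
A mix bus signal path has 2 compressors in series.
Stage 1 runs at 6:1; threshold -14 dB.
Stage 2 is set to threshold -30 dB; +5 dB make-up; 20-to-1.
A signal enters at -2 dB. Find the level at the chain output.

-24.1 dB

Stage 1: overshoot 12 dB → 12/6 = 2 dB → -12 dB.
Stage 2: overshoot 18 dB → 18/20 = 0.9 dB → -29.1 dB; +5 dB make-up → -24.1 dB.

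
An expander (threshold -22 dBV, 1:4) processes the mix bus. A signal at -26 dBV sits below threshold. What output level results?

-38 dBV

Below threshold, a 1:4 expander applies gain = (4−1)×(T − x) of attenuation.
(4−1) × 4 = 12 dB, so output = -26 − 12 = -38 dBV.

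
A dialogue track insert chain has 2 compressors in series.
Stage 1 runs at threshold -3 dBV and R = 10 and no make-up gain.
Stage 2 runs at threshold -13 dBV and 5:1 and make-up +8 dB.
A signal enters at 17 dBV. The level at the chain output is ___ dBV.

-2.6 dBV

Stage 1: 17 dBV is 20 dB over -3 dBV; at 10:1 that becomes 2 dB over, giving -1 dBV.
Stage 2: 12 dB above -13 dBV, reduced 5:1 to 2.4 dB above → -10.6 dBV; +8 dB make-up → -2.6 dBV.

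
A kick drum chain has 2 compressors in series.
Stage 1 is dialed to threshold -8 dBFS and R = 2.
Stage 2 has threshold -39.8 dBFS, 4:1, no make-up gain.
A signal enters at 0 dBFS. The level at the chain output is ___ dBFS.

-30.85 dBFS

Stage 1: 0 dBFS is 8 dB over -8 dBFS; at 2:1 that becomes 4 dB over, giving -4 dBFS.
Stage 2: -4 dBFS is 35.8 dB over -39.8 dBFS; at 4:1 that becomes 8.95 dB over, giving -30.85 dBFS.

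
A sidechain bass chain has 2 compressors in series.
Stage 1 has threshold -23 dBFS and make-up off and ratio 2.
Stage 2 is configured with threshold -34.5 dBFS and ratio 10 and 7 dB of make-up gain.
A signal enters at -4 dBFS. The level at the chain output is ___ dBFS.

-25.4 dBFS

Stage 1: overshoot 19 dB → 19/2 = 9.5 dB → -13.5 dBFS.
Stage 2: -13.5 dBFS is 21 dB over -34.5 dBFS; at 10:1 that becomes 2.1 dB over, giving -32.4 dBFS; +7 dB make-up → -25.4 dBFS.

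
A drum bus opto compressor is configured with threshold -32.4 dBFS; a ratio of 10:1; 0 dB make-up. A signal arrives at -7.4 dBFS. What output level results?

The input is 25 dB above the -32.4 dBFS threshold.
10:1 compression reduces that to 25/10 = 2.5 dB over.
Output = -32.4 + 2.5 = -29.9 dBFS.

-29.9 dBFS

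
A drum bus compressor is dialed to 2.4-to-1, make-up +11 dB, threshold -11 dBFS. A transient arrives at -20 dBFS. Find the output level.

-20 dBFS is 9 dB below the -11 dBFS threshold, so no gain reduction is applied.
Make-up gain adds 11 dB: -20 + 11 = -9 dBFS.

-9 dBFS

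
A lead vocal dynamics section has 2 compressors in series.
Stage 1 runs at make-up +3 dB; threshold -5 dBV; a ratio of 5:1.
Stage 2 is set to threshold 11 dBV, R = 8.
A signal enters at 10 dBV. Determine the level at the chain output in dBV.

Stage 1: 10 dBV is 15 dB over -5 dBV; at 5:1 that becomes 3 dB over, giving -2 dBV; +3 dB make-up → 1 dBV.
Stage 2: 1 dBV ≤ 11 dBV, so stage 2 doesn't engage; output 1 dBV.

1 dBV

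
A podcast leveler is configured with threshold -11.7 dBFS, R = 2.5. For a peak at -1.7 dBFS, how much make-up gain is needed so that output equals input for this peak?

6 dB

Overshoot 10 dB → 10/2.5 = 4 dB after compression, so the compressed level is -11.7 + 4 = -7.7 dBFS.
Make-up = target − compressed = -1.7 − (-7.7) = 6 dB.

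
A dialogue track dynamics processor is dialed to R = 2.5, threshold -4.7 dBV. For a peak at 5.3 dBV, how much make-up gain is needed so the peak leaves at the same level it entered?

Overshoot 10 dB → 10/2.5 = 4 dB after compression, so the compressed level is -4.7 + 4 = -0.7 dBV.
Make-up = target − compressed = 5.3 − (-0.7) = 6 dB.

6 dB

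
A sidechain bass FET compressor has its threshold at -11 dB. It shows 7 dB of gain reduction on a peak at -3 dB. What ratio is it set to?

8:1

Input overshoot = -3 − (-11) = 8 dB.
Output overshoot = 8 − 7 = 1 dB.
Ratio = input overshoot / output overshoot = 8 / 1 = 8.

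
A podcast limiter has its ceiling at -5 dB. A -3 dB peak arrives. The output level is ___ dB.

At ∞:1, everything above -5 dB is held at the ceiling.

-5 dB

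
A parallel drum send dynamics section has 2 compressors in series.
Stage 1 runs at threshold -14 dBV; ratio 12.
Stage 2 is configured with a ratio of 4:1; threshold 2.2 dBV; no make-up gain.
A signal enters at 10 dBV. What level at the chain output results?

Stage 1: overshoot 24 dB → 24/12 = 2 dB → -12 dBV.
Stage 2: below threshold (-12 ≤ 2.2); passes unchanged; output -12 dBV.

-12 dBV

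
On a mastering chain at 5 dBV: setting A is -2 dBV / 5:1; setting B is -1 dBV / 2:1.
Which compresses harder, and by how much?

A, by 2.6 dB

A: 7 dB over, compressed to 1.4 dB over, so 5.6 dB of GR.
B: 6 dB over, compressed to 3 dB over, so 3 dB of GR.
Difference: 2.6 dB in favour of A.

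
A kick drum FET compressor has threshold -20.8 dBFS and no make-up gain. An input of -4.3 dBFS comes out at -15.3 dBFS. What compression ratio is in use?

3:1

Input overshoot = -4.3 − (-20.8) = 16.5 dB; output overshoot = -15.3 − (-20.8) = 5.5 dB.
Ratio = 16.5 / 5.5 = 3.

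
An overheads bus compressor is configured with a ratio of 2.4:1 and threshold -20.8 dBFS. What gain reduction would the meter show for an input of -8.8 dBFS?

The signal is 12 dB above threshold.
At 2.4:1, output sits 12/2.4 = 5 dB above threshold.
GR = overshoot in − overshoot out = 12 − 5 = 7 dB.

7 dB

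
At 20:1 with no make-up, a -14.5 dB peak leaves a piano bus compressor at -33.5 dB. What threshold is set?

-34.5 dB

Input is 20 dB above T (since output overshoot × R = input overshoot: (-33.5 − T)·20 = -14.5 − T gives T = -34.5 dB).
Check: -34.5 + (-14.5 − (-34.5))/20 = -34.5 + 1 = -33.5 dB. ✓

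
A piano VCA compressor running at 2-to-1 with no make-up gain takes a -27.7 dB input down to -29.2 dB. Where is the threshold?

-30.7 dB

Gain reduction = -27.7 − (-29.2) = 1.5 dB; output overshoot = GR / (R − 1) = 1.5 / 1 = 1.5 dB.
Threshold = output − output overshoot = -29.2 − 1.5 = -30.7 dB.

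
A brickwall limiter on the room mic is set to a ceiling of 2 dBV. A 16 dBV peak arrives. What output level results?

At ∞:1, everything above 2 dBV is held at the ceiling.

2 dBV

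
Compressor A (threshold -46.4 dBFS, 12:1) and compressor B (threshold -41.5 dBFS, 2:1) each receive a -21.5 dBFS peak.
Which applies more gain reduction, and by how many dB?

A: GR = 24.9 − 24.9/12 = 22.825 dB.
B: GR = 20 − 20/2 = 10 dB.
Difference: 12.825 dB in favour of A.

A, by 12.825 dB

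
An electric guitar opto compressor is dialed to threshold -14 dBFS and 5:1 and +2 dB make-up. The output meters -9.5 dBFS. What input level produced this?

Before make-up, the level was -9.5 − 2 = -11.5 dBFS.
That's 2.5 dB above the -14 dBFS threshold.
Before 5:1 compression the overshoot was 2.5 × 5 = 12.5 dB, so input = -14 + 12.5 = -1.5 dBFS.

-1.5 dBFS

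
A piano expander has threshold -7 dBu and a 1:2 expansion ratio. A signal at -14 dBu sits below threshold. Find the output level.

-21 dBu

Undershoot = (-7) − (-14) = 7 dB.
At 1:2, that expands to 14 dB under threshold.
Output = -7 − 14 = -21 dBu.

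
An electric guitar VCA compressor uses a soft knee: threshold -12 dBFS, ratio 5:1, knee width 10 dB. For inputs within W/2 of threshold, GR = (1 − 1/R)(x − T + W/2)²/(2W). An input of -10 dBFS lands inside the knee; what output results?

-11.96 dBFS

x − T + W/2 = -10 − (-12) + 5 = 7.
GR = (1 − 1/5) × 7² / 20 = 0.8 × 49 / 20 = 1.96 dB.
Output = -10 − 1.96 = -11.96 dBFS.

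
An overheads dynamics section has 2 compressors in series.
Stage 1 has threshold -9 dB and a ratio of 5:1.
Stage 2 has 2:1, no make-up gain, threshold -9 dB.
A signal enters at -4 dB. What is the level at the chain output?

Stage 1: 5 dB above -9 dB, reduced 5:1 to 1 dB above → -8 dB.
Stage 2: -8 dB is 1 dB over -9 dB; at 2:1 that becomes 0.5 dB over, giving -8.5 dB.

-8.5 dB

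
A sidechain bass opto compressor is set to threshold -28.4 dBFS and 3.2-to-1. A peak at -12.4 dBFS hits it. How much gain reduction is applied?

The signal is 16 dB above threshold.
A 3.2:1 ratio leaves 5 dB of that excess.
So the signal is attenuated by 16 − 5 = 11 dB.

11 dB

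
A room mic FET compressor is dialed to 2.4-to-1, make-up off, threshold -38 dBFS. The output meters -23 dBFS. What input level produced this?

-2 dBFS

Post-compression overshoot = -23 − (-38) = 15 dB.
Undo the ratio: input overshoot = 15 × 2.4 = 36 dB, giving input = -2 dBFS.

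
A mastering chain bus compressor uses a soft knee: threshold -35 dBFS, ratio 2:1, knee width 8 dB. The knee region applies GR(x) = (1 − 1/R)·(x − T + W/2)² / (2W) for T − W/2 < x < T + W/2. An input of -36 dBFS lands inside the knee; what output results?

x − T + W/2 = -36 − (-35) + 4 = 3.
GR = (1 − 1/2) × 3² / 16 = 0.5 × 9 / 16 = 0.28125 dB.
Output = -36 − 0.28125 = -36.28125 dBFS.

-36.28125 dBFS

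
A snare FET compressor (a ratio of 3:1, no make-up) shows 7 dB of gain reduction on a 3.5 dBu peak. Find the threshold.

Gain reduction = 3.5 − (-3.5) = 7 dB; output overshoot = GR / (R − 1) = 7 / 2 = 3.5 dB.
Threshold = output − output overshoot = -3.5 − 3.5 = -7 dBu.

-7 dBu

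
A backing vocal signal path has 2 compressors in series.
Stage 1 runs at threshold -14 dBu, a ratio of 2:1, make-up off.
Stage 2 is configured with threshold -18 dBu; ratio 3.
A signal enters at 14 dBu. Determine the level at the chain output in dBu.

Stage 1: 14 dBu is 28 dB over -14 dBu; at 2:1 that becomes 14 dB over, giving 0 dBu.
Stage 2: 0 dBu is 18 dB over -18 dBu; at 3:1 that becomes 6 dB over, giving -12 dBu.

-12 dBu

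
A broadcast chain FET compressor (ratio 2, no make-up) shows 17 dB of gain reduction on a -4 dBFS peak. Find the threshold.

Gain reduction = -4 − (-21) = 17 dB; output overshoot = GR / (R − 1) = 17 / 1 = 17 dB.
Threshold = output − output overshoot = -21 − 17 = -38 dBFS.

-38 dBFS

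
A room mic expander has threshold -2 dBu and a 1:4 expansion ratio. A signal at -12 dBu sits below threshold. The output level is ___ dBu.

-42 dBu

Below threshold, a 1:4 expander applies gain = (4−1)×(T − x) of attenuation.
(4−1) × 10 = 30 dB, so output = -12 − 30 = -42 dBu.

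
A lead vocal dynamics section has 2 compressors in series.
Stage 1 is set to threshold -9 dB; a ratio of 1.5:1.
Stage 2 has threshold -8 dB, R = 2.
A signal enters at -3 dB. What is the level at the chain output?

-6.5 dB

Stage 1: overshoot 6 dB → 6/1.5 = 4 dB → -5 dB.
Stage 2: 3 dB above -8 dB, reduced 2:1 to 1.5 dB above → -6.5 dB.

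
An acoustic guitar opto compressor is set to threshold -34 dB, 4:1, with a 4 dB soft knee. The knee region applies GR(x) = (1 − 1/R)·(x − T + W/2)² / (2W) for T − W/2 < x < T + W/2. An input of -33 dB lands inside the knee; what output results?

-33.84375 dB

x − T + W/2 = -33 − (-34) + 2 = 3.
GR = (1 − 1/4) × 3² / 8 = 0.75 × 9 / 8 = 0.84375 dB.
Output = -33 − 0.84375 = -33.84375 dB.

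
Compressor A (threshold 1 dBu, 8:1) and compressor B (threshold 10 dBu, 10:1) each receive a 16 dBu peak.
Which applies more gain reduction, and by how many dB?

A: 15 dB over, compressed to 1.875 dB over, so 13.125 dB of GR.
B: 6 dB over, compressed to 0.6 dB over, so 5.4 dB of GR.
A applies 7.725 dB more gain reduction.

A, by 7.725 dB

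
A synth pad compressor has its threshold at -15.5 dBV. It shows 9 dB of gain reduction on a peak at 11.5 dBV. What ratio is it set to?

1.5:1

Input overshoot = 11.5 − (-15.5) = 27 dB.
Output overshoot = 27 − 9 = 18 dB.
Ratio = input overshoot / output overshoot = 27 / 18 = 1.5.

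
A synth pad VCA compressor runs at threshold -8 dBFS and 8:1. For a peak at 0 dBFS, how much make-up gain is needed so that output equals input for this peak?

The peak compresses to -8 + 8/8 = -7 dBFS.
To reach 0 dBFS requires 0 − (-7) = 7 dB of make-up.

7 dB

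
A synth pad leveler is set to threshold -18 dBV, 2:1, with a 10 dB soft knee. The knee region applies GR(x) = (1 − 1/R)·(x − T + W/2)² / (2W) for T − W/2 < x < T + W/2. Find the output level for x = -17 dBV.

-17.9 dBV

x − T + W/2 = -17 − (-18) + 5 = 6.
GR = (1 − 1/2) × 6² / 20 = 0.5 × 36 / 20 = 0.9 dB.
Output = -17 − 0.9 = -17.9 dBV.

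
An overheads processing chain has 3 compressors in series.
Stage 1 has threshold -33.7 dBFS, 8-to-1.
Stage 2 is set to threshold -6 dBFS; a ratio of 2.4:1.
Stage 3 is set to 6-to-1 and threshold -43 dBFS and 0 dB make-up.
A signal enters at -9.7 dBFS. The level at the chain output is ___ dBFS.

Stage 1: overshoot 24 dB → 24/8 = 3 dB → -30.7 dBFS.
Stage 2: -30.7 dBFS is at or below the -6 dBFS threshold — no compression; output -30.7 dBFS.
Stage 3: 12.3 dB above -43 dBFS, reduced 6:1 to 2.05 dB above → -40.95 dBFS.

-40.95 dBFS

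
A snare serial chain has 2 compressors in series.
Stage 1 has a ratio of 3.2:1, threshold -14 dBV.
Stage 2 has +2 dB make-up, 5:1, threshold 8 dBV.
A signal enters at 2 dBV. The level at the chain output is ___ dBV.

-7 dBV

Stage 1: 16 dB above -14 dBV, reduced 3.2:1 to 5 dB above → -9 dBV.
Stage 2: below threshold (-9 ≤ 8); passes unchanged; make-up brings it to -7 dBV.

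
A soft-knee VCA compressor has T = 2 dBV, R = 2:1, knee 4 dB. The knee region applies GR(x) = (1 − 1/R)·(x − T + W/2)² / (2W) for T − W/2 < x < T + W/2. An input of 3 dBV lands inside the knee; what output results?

2.4375 dBV

x − T + W/2 = 3 − 2 + 2 = 3.
GR = (1 − 1/2) × 3² / 8 = 0.5 × 9 / 8 = 0.5625 dB.
Output = 3 − 0.5625 = 2.4375 dBV.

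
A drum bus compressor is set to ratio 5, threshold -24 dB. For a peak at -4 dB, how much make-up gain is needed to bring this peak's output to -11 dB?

9 dB

The peak compresses to -24 + 20/5 = -20 dB.
To reach -11 dB requires -11 − (-20) = 9 dB of make-up.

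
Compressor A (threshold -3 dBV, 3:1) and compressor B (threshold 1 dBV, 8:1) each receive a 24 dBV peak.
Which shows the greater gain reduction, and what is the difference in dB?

A: 27 dB over, compressed to 9 dB over, so 18 dB of GR.
B: 23 dB over, compressed to 2.875 dB over, so 20.125 dB of GR.
B reduces 2.125 dB more.

B, by 2.125 dB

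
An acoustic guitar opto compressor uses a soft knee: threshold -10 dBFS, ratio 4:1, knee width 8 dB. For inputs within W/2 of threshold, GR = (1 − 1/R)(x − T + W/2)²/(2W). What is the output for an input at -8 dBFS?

x − T + W/2 = -8 − (-10) + 4 = 6.
GR = (1 − 1/4) × 6² / 16 = 0.75 × 36 / 16 = 1.6875 dB.
Output = -8 − 1.6875 = -9.6875 dBFS.

-9.6875 dBFS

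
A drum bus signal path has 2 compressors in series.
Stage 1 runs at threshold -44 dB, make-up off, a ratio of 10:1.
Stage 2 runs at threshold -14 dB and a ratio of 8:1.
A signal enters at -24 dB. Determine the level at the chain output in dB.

-42 dB

Stage 1: overshoot 20 dB → 20/10 = 2 dB → -42 dB.
Stage 2: -42 dB is at or below the -14 dB threshold — no compression; output -42 dB.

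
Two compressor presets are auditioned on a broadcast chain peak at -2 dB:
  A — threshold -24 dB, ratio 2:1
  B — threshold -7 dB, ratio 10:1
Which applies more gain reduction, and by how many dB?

A, by 6.5 dB

A: overshoot 22 dB → output overshoot 11 dB → GR 11 dB.
B: overshoot 5 dB → output overshoot 0.5 dB → GR 4.5 dB.
Difference: 6.5 dB in favour of A.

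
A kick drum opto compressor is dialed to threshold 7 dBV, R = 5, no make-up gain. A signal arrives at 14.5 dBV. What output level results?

The input is 7.5 dB above the 7 dBV threshold.
At 5:1 the overshoot is divided by 5, leaving 1.5 dB above threshold.
Output = 7 + 1.5 = 8.5 dBV.

8.5 dBV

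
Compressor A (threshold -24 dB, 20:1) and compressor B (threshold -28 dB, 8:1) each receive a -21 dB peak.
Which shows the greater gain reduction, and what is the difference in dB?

A: overshoot 3 dB → output overshoot 0.15 dB → GR 2.85 dB.
B: overshoot 7 dB → output overshoot 0.875 dB → GR 6.125 dB.
B reduces 3.275 dB more.

B, by 3.275 dB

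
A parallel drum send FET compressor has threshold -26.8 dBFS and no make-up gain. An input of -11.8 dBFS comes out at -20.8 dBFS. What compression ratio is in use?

2.5:1

Input overshoot = -11.8 − (-26.8) = 15 dB; output overshoot = -20.8 − (-26.8) = 6 dB.
Ratio = 15 / 6 = 2.5.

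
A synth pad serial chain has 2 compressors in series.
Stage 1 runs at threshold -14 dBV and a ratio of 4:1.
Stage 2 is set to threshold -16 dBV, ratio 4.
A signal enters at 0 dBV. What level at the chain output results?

-14.625 dBV

Stage 1: overshoot 14 dB → 14/4 = 3.5 dB → -10.5 dBV.
Stage 2: 5.5 dB above -16 dBV, reduced 4:1 to 1.375 dB above → -14.625 dBV.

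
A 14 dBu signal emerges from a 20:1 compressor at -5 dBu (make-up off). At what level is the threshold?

-6 dBu

Let T be the threshold. Output overshoot = (input overshoot)/R, so -5 − T = (14 − T)/20.
20·(-5 − T) = 14 − T → 19·T = -100 − 14 = -114.
T = -114/19 = -6 dBu.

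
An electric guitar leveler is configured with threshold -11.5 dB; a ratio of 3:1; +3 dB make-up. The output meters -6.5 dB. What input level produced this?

Before make-up, the level was -6.5 − 3 = -9.5 dB.
The compressed level sits -9.5 − (-11.5) = 2 dB over threshold.
Before 3:1 compression the overshoot was 2 × 3 = 6 dB, so input = -11.5 + 6 = -5.5 dB.

-5.5 dB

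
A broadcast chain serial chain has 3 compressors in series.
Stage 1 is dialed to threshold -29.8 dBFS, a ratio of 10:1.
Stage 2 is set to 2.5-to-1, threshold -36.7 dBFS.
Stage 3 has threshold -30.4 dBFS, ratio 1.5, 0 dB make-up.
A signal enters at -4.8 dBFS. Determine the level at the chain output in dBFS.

Stage 1: 25 dB above -29.8 dBFS, reduced 10:1 to 2.5 dB above → -27.3 dBFS.
Stage 2: overshoot 9.4 dB → 9.4/2.5 = 3.76 dB → -32.94 dBFS.
Stage 3: -32.94 dBFS ≤ -30.4 dBFS, so stage 3 doesn't engage; output -32.94 dBFS.

-32.94 dBFS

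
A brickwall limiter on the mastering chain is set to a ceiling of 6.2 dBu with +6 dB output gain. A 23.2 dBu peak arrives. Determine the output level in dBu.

12.2 dBu

The limiter clamps the peak to its 6.2 dBu ceiling.
Output gain then adds 6 dB: 6.2 + 6 = 12.2 dBu.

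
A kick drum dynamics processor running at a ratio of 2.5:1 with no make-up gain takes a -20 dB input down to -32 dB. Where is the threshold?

-40 dB

Input is 20 dB above T (since output overshoot × R = input overshoot: (-32 − T)·2.5 = -20 − T gives T = -40 dB).
Check: -40 + (-20 − (-40))/2.5 = -40 + 8 = -32 dB. ✓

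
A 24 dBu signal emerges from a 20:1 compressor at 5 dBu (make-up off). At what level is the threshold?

4 dBu

Let T be the threshold. Output overshoot = (input overshoot)/R, so 5 − T = (24 − T)/20.
20·(5 − T) = 24 − T → 19·T = 100 − 24 = 76.
T = 76/19 = 4 dBu.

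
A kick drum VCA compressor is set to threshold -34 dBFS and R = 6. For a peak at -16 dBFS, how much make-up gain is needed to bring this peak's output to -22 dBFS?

9 dB

Without make-up, output = threshold + overshoot/6 = -34 + 3 = -31 dBFS.
Gap to target: 9 dB.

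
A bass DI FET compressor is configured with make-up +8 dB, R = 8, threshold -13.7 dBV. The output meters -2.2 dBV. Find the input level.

Before make-up, the level was -2.2 − 8 = -10.2 dBV.
That's 3.5 dB above the -13.7 dBV threshold.
Before 8:1 compression the overshoot was 3.5 × 8 = 28 dB, so input = -13.7 + 28 = 14.3 dBV.

14.3 dBV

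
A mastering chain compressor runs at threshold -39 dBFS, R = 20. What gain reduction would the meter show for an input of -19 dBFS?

19 dB

-19 dBFS exceeds the threshold by 20 dB.
A 20:1 ratio leaves 1 dB of that excess.
So the signal is attenuated by 20 − 1 = 19 dB.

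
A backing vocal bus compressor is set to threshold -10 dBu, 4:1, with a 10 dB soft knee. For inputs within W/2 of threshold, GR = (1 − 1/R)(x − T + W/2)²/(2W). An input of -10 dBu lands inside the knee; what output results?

x − T + W/2 = -10 − (-10) + 5 = 5.
GR = (1 − 1/4) × 5² / 20 = 0.75 × 25 / 20 = 0.9375 dB.
Output = -10 − 0.9375 = -10.9375 dBu.

-10.9375 dBu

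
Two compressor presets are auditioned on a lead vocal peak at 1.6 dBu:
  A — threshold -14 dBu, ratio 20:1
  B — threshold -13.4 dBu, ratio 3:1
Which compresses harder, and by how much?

A, by 4.82 dB

A: GR = 15.6 − 15.6/20 = 14.82 dB.
B: GR = 15 − 15/3 = 10 dB.
Difference: 4.82 dB in favour of A.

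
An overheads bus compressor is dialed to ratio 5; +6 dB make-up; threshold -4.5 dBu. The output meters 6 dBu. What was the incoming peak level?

18 dBu

Remove make-up: 6 − 6 = 0 dBu.
The compressed level sits 0 − (-4.5) = 4.5 dB over threshold.
Input overshoot = R × output overshoot = 22.5 dB → input = -4.5 + 22.5 = 18 dBu.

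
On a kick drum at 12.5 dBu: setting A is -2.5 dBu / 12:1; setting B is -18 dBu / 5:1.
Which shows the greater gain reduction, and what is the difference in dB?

B, by 10.65 dB

A: overshoot 15 dB → output overshoot 1.25 dB → GR 13.75 dB.
B: overshoot 30.5 dB → output overshoot 6.1 dB → GR 24.4 dB.
B applies 10.65 dB more gain reduction.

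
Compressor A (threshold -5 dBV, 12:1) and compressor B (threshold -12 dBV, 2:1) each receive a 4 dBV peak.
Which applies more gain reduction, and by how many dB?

A: 9 dB over, compressed to 0.75 dB over, so 8.25 dB of GR.
B: 16 dB over, compressed to 8 dB over, so 8 dB of GR.
Difference: 0.25 dB in favour of A.

A, by 0.25 dB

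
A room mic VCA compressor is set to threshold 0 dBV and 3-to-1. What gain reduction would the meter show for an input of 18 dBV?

The signal is 18 dB above threshold.
After 3:1 compression the overshoot becomes 18/3 = 6 dB.
GR = overshoot in − overshoot out = 18 − 6 = 12 dB.

12 dB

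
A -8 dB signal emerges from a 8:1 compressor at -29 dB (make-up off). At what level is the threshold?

Input is 24 dB above T (since output overshoot × R = input overshoot: (-29 − T)·8 = -8 − T gives T = -32 dB).
Check: -32 + (-8 − (-32))/8 = -32 + 3 = -29 dB. ✓

-32 dB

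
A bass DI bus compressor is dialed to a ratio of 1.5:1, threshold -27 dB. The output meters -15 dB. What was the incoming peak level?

-9 dB

Post-compression overshoot = -15 − (-27) = 12 dB.
Undo the ratio: input overshoot = 12 × 1.5 = 18 dB, giving input = -9 dB.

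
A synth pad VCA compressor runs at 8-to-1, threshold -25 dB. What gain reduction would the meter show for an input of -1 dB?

21 dB

Overshoot = -1 − (-25) = 24 dB.
After 8:1 compression the overshoot becomes 24/8 = 3 dB.
So the signal is attenuated by 24 − 3 = 21 dB.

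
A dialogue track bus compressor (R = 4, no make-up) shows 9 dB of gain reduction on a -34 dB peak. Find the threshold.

-46 dB

Input is 12 dB above T (since output overshoot × R = input overshoot: (-43 − T)·4 = -34 − T gives T = -46 dB).
Check: -46 + (-34 − (-46))/4 = -46 + 3 = -43 dB. ✓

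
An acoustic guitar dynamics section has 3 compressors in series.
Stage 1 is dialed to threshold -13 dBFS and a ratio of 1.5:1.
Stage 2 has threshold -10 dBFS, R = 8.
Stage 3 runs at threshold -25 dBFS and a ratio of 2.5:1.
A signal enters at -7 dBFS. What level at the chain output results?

-18.95 dBFS

Stage 1: overshoot 6 dB → 6/1.5 = 4 dB → -9 dBFS.
Stage 2: -9 dBFS is 1 dB over -10 dBFS; at 8:1 that becomes 0.125 dB over, giving -9.875 dBFS.
Stage 3: overshoot 15.125 dB → 15.125/2.5 = 6.05 dB → -18.95 dBFS.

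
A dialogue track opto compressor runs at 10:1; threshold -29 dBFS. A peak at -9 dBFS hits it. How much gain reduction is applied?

The signal is 20 dB above threshold.
At 10:1, output sits 20/10 = 2 dB above threshold.
So the signal is attenuated by 20 − 2 = 18 dB.

18 dB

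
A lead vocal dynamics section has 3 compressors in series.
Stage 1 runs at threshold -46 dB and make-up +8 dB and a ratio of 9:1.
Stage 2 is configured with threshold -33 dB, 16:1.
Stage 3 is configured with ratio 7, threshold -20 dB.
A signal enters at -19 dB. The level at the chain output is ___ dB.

-35 dB

Stage 1: overshoot 27 dB → 27/9 = 3 dB → -43 dB; +8 dB make-up → -35 dB.
Stage 2: -35 dB is at or below the -33 dB threshold — no compression; output -35 dB.
Stage 3: -35 dB is at or below the -20 dB threshold — no compression; output -35 dB.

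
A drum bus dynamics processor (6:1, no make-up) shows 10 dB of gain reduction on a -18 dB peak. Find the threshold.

Let T be the threshold. Output overshoot = (input overshoot)/R, so -28 − T = (-18 − T)/6.
6·(-28 − T) = -18 − T → 5·T = -168 − (-18) = -150.
T = -150/5 = -30 dB.

-30 dB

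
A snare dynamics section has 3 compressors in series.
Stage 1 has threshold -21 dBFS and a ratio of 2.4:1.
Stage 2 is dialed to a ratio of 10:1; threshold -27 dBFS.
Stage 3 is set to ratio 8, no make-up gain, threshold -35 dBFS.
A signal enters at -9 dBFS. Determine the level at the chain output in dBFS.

-33.8625 dBFS

Stage 1: overshoot 12 dB → 12/2.4 = 5 dB → -16 dBFS.
Stage 2: -16 dBFS is 11 dB over -27 dBFS; at 10:1 that becomes 1.1 dB over, giving -25.9 dBFS.
Stage 3: overshoot 9.1 dB → 9.1/8 = 1.1375 dB → -33.8625 dBFS.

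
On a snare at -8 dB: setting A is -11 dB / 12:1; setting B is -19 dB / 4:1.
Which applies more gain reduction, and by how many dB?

B, by 5.5 dB

A: overshoot 3 dB → output overshoot 0.25 dB → GR 2.75 dB.
B: overshoot 11 dB → output overshoot 2.75 dB → GR 8.25 dB.
B reduces 5.5 dB more.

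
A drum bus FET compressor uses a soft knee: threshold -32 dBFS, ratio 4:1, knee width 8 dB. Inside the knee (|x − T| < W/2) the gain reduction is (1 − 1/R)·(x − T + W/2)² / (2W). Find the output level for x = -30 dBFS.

x − T + W/2 = -30 − (-32) + 4 = 6.
GR = (1 − 1/4) × 6² / 16 = 0.75 × 36 / 16 = 1.6875 dB.
Output = -30 − 1.6875 = -31.6875 dBFS.

-31.6875 dBFS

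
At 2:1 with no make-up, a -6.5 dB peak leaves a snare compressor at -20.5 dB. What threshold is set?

-34.5 dB

Gain reduction = -6.5 − (-20.5) = 14 dB; output overshoot = GR / (R − 1) = 14 / 1 = 14 dB.
Threshold = output − output overshoot = -20.5 − 14 = -34.5 dB.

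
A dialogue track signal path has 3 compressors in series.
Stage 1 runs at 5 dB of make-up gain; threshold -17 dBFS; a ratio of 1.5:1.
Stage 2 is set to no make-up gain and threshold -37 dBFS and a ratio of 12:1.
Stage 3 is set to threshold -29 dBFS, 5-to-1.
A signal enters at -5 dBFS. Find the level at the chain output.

-34.25 dBFS

Stage 1: overshoot 12 dB → 12/1.5 = 8 dB → -9 dBFS; +5 dB make-up → -4 dBFS.
Stage 2: 33 dB above -37 dBFS, reduced 12:1 to 2.75 dB above → -34.25 dBFS.
Stage 3: -34.25 dBFS ≤ -29 dBFS, so stage 3 doesn't engage; output -34.25 dBFS.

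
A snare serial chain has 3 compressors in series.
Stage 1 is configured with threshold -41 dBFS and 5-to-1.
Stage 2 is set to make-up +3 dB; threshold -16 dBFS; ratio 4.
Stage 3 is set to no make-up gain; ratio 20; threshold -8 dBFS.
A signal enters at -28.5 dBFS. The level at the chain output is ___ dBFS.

-35.5 dBFS

Stage 1: -28.5 dBFS is 12.5 dB over -41 dBFS; at 5:1 that becomes 2.5 dB over, giving -38.5 dBFS.
Stage 2: -38.5 dBFS is at or below the -16 dBFS threshold — no compression; make-up brings it to -35.5 dBFS.
Stage 3: -35.5 dBFS is at or below the -8 dBFS threshold — no compression; output -35.5 dBFS.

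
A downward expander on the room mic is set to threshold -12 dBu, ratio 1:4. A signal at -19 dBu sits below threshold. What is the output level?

-40 dBu

The input is 7 dB below the -12 dBu threshold.
A 1:4 expander multiplies undershoot by 4: 7 × 4 = 28 dB below threshold.
Output = -12 − 28 = -40 dBu.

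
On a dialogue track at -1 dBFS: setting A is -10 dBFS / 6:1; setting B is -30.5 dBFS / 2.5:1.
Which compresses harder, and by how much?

A: 9 dB over, compressed to 1.5 dB over, so 7.5 dB of GR.
B: 29.5 dB over, compressed to 11.8 dB over, so 17.7 dB of GR.
B reduces 10.2 dB more.

B, by 10.2 dB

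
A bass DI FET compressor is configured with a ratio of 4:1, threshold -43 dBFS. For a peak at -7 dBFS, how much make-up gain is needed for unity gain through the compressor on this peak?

Overshoot 36 dB → 36/4 = 9 dB after compression, so the compressed level is -43 + 9 = -34 dBFS.
Make-up = target − compressed = -7 − (-34) = 27 dB.

27 dB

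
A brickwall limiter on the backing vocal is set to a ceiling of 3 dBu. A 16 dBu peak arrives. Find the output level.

3 dBu

A brickwall limiter is an ∞:1 compressor: any input above the ceiling is clamped to 3 dBu.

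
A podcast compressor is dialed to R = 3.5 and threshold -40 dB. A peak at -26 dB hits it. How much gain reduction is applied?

The signal is 14 dB above threshold.
After 3.5:1 compression the overshoot becomes 14/3.5 = 4 dB.
GR = overshoot in − overshoot out = 14 − 4 = 10 dB.

10 dB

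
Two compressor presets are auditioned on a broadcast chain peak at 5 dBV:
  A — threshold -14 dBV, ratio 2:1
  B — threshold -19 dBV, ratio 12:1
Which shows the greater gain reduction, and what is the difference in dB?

A: 19 dB over, compressed to 9.5 dB over, so 9.5 dB of GR.
B: 24 dB over, compressed to 2 dB over, so 22 dB of GR.
B applies 12.5 dB more gain reduction.

B, by 12.5 dB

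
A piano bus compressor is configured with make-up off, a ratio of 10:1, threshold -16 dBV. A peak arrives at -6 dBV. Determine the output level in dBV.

The input is 10 dB above the -16 dBV threshold.
10:1 compression reduces that to 10/10 = 1 dB over.
Output = -16 + 1 = -15 dBV.

-15 dBV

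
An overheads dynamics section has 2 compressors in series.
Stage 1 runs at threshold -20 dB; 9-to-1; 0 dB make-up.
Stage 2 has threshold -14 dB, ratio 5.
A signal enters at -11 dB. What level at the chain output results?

-19 dB

Stage 1: 9 dB above -20 dB, reduced 9:1 to 1 dB above → -19 dB.
Stage 2: -19 dB is at or below the -14 dB threshold — no compression; output -19 dB.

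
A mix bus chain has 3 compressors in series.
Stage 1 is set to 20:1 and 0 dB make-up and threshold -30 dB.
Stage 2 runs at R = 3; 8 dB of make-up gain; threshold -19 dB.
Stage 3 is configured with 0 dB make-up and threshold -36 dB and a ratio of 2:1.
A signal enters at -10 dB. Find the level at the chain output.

-28.5 dB

Stage 1: overshoot 20 dB → 20/20 = 1 dB → -29 dB.
Stage 2: below threshold (-29 ≤ -19); passes unchanged; make-up brings it to -21 dB.
Stage 3: 15 dB above -36 dB, reduced 2:1 to 7.5 dB above → -28.5 dB.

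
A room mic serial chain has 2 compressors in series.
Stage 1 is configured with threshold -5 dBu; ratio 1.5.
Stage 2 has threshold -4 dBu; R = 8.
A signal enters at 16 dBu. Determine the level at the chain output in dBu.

-2.375 dBu

Stage 1: 21 dB above -5 dBu, reduced 1.5:1 to 14 dB above → 9 dBu.
Stage 2: 13 dB above -4 dBu, reduced 8:1 to 1.625 dB above → -2.375 dBu.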